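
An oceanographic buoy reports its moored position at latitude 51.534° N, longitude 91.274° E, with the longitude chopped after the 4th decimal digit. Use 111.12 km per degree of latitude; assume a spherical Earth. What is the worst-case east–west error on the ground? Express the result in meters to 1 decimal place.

6.9 meters

Truncating at 4 decimal places can drop up to a full unit in the last place, so the longitude may be off by as much as 0.0001°.
Parallels shrink by cos φ, so at 51.534° a degree of longitude is 111120 × 0.6221 ≈ 69122.2 m.
So at most 0.0001° × 69122.2 ≈ 6.91222 m east–west.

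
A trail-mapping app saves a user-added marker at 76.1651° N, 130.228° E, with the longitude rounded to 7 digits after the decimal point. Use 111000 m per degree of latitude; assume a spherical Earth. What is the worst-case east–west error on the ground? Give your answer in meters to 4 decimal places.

0.0013 meters

Rounding to 7 decimal places leaves the longitude within ±5e-08° of the true value.
Parallels shrink by cos φ, so at 76.1651° a degree of longitude is 111000 × 0.2391 ≈ 26542.9 m.
So at most 5e-08° × 26542.9 ≈ 0.00132714 m east–west.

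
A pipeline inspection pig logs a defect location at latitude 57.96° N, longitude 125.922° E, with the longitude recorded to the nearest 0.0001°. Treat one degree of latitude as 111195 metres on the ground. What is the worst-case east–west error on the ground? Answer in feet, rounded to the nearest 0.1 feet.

9.7 feet

Rounding to 4 decimal places leaves the longitude within ±5e-05° of the true value.
Parallels shrink by cos φ, so at 57.96° a degree of longitude is 111195 × 0.5305 ≈ 58990.2 m.
So at most 5e-05° × 58990.2 ≈ 2.94951 m east–west.
Converting: 2.94951 m × 3.2808 ft/m ≈ 9.6769 ft.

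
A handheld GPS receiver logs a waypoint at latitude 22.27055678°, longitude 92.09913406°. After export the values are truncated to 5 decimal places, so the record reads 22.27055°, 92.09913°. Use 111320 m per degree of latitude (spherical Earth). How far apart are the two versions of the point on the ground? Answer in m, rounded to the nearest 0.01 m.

0.86 m

The latitude changed by +0.00000678° and the longitude by +0.00000406°.
N–S: 0.00000678° × 111320 m/° = 0.75475 m.
East–west at this latitude: 0.00000406° × 111320 × cos 22.2706° ≈ 0.00000406 × 103016 = 0.418245 m.
Combined displacement = (0.75475² + 0.418245²)^½ ≈ 0.862888 m.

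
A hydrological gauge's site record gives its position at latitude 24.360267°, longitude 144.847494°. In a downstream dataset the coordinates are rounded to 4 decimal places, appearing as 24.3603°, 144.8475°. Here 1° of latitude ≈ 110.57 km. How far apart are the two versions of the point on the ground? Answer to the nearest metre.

Δlat = 24.360267 − 24.3603 = -0.000033°; Δlon = 144.847494 − 144.8475 = -0.000006°.
North–south shift: -0.000033 × 110570 = -3.64881 m.
East–west at this latitude: -0.000006° × 110570 × cos 24.3603° ≈ -0.000006 × 100726 = -0.604356 m.
Combined displacement = (3.64881² + 0.604356²)^½ ≈ 3.69852 m.

4 metres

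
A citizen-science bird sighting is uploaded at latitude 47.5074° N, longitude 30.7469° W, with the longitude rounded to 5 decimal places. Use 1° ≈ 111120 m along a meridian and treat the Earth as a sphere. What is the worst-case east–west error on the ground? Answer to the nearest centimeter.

Rounding to 5 decimal places leaves the longitude within ±5e-06° of the true value.
Parallels shrink by cos φ, so at 47.5074° a degree of longitude is 111120 × 0.6755 ≈ 75061 m.
Maximum E–W displacement: 5e-06 × 75061 = 0.375305 m.
That is 0.375305 m = 37.531 cm.

38 centimeters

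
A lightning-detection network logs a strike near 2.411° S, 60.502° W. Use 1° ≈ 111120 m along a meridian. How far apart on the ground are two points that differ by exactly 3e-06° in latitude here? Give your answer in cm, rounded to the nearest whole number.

33 cm

3e-06° × 111120 m/° = 0.33336 m.
That is 0.33336 m = 33.336 cm.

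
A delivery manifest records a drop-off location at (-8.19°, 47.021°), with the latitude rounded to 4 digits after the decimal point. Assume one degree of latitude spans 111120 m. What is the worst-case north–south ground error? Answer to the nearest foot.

18 feet

Rounding to 4 decimal places leaves the latitude within ±5e-05° of the true value.
North–south distance: 5e-05° × 111120 m/° = 5.556 m.
In feet: 5.556 m ÷ 0.3048 ≈ 18.228 ft.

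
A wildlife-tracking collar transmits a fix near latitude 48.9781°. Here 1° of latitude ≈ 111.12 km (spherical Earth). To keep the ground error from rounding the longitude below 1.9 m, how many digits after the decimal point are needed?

At 48.9781° one degree of longitude covers 111120 × cos 48.9781° ≈ 111120 × 0.6563 ≈ 72933.3 m.
With N decimal places the half-ulp bound is 0.5·10⁻ᴺ°, or 0.5·10⁻ᴺ × 72933.3 m on the ground.
Need 0.5 × 72933.3 × 10⁻ᴺ ≤ 1.9 → 10⁻ᴺ ≤ 5.210e-05, so N ≥ 4.28.
At 4 places the error can reach 3.65 m, but 5 places keeps it to 0.365 m.

5 decimal places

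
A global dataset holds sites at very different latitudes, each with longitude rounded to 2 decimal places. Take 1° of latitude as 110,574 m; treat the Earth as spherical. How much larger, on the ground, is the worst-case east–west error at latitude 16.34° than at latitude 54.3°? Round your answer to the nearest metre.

208 metres

Rounding to 2 decimal places leaves the longitude within ±0.005° of the true value.
At 16.34°: 0.005° × 110574 × cos 16.34° = 0.005 × 110574 × 0.9596 ≈ 530.54 m.
Error at 54.3° = 0.005° × 110574 × cos 54.3° ≈ 552.87 × 0.5835 = 322.62 m.
So the lower-latitude error exceeds the higher by 530.54 − 322.62 = 207.92 m.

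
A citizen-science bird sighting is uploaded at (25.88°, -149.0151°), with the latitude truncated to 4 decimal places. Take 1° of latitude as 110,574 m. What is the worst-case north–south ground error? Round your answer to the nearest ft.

Truncating at 4 decimal places can drop up to a full unit in the last place, so the latitude may be off by as much as 0.0001°.
Along the meridian that is 0.0001° × 110574 m/° = 11.0574 m.
Converting: 11.0574 m × 3.2808 ft/m ≈ 36.278 ft.

36 ft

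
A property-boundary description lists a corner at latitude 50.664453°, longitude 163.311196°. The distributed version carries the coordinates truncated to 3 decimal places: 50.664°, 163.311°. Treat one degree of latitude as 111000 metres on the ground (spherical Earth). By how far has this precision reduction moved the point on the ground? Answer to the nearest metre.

The latitude changed by +0.000453° and the longitude by +0.000196°.
North–south shift: 0.000453 × 111000 = 50.283 m.
East–west at this latitude: 0.000196° × 111000 × cos 50.664° ≈ 0.000196 × 70359.2 = 13.7904 m.
Combined displacement = (50.283² + 13.7904²)^½ ≈ 52.1398 m.

52 metres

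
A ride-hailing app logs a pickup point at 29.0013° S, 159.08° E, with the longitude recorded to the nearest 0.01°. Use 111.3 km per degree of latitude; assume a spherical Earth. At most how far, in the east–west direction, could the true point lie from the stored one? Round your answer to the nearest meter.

487 meters

Rounding to 2 decimal places leaves the longitude within ±0.005° of the true value.
At latitude 29.0013° a degree of longitude spans 111300 m × cos 29.0013° = 111300 × 0.8746 ≈ 97343.9 m.
So at most 0.005° × 97343.9 ≈ 486.72 m east–west.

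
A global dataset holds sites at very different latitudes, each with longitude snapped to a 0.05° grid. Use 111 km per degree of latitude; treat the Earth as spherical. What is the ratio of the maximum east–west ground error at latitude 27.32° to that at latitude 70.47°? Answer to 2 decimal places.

With a 0.05° grid the true value lies within half a step, ±0.05°/2 = ±0.025°, of the stored one.
At 27.32°: 0.025° × 111000 × cos 27.32° = 0.025 × 111000 × 0.8885 ≈ 2465.5 m.
Error at 70.47° = 0.025° × 111000 × cos 70.47° ≈ 2775 × 0.3343 = 927.68 m.
Ratio: 2465.5 / 927.68 = cos 27.32° / cos 70.47° ≈ 2.6577.

2.66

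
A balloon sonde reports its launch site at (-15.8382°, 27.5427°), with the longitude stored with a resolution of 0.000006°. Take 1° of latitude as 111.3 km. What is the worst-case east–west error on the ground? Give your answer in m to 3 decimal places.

0.321 m

With a 0.000006° grid the true value lies within half a step, ±0.000006°/2 = ±3e-06°, of the stored one.
At latitude 15.8382° a degree of longitude spans 111300 m × cos 15.8382° = 111300 × 0.9620 ≈ 107075 m.
Maximum E–W displacement: 3e-06 × 107075 = 0.321224 m.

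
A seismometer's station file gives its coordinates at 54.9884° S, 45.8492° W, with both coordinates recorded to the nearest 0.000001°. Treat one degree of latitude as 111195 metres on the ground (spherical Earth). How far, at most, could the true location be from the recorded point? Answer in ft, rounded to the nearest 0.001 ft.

Rounding to 6 decimal places leaves each coordinate within ±5e-07° of the true value.
N–S: 5e-07° × 111195 m/° = 0.0555975 m.
Longitude error → 5e-07 × 111195 × cos 54.9884° = 5e-07 × 111195 × 0.5737 ≈ 0.0318986 m.
The two errors are perpendicular, so the maximum displacement is √(0.0555975² + 0.0318986²) ≈ 0.0640984 m.
Converting: 0.0640984 m × 3.2808 ft/m ≈ 0.2103 ft.

0.210 ft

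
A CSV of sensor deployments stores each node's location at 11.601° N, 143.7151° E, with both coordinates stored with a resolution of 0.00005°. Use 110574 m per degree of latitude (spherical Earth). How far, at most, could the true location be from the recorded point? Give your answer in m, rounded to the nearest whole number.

4 m

With a 0.00005° grid the true value lies within half a step, ±0.00005°/2 = ±2.5e-05°, of the stored one.
Latitude error → 2.5e-05 × 110574 = 2.76435 m along the meridian.
Longitude error → 2.5e-05 × 110574 × cos 11.601° = 2.5e-05 × 110574 × 0.9796 ≈ 2.70788 m.
The two errors are perpendicular, so the maximum displacement is √(2.76435² + 2.70788²) ≈ 3.86966 m.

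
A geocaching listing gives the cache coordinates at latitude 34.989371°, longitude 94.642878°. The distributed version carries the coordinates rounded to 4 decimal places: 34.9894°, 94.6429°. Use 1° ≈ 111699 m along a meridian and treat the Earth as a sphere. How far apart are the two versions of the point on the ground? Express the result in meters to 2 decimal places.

3.81 meters

Δlat = 34.989371 − 34.9894 = -0.000029°; Δlon = 94.642878 − 94.6429 = -0.000022°.
N–S: -0.000029° × 111699 m/° = -3.23927 m.
East–west at this latitude: -0.000022° × 111699 × cos 34.9894° ≈ -0.000022 × 91510.3 = -2.01323 m.
Combined displacement = (3.23927² + 2.01323²)^½ ≈ 3.81392 m.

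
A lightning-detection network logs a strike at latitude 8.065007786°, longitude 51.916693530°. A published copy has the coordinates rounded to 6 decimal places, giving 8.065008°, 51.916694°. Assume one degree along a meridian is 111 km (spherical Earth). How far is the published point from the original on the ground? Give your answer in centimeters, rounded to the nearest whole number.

Δlat = 8.065007786 − 8.065008 = -0.000000214°; Δlon = 51.916693530 − 51.916694 = -0.000000470°.
N–S: -0.000000214° × 111000 m/° = -0.023754 m.
E–W at 8.06501°: -0.000000470° × 111000 × cos 8.06501° = -0.000000470 × 111000 × 0.9901 ≈ -0.051654 m.
Distance: √(0.023754² + 0.051654²) ≈ 0.0568541 m.
That is 0.0568541 m = 5.6854 cm.

6 centimeters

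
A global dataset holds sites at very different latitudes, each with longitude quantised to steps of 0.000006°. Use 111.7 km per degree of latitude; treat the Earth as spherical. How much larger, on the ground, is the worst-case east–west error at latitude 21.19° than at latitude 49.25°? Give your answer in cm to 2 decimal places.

With a 0.000006° grid the true value lies within half a step, ±0.000006°/2 = ±3e-06°, of the stored one.
At 21.19°: 3e-06° × 111700 × cos 21.19° = 3e-06 × 111700 × 0.9324 ≈ 0.31244 m.
Error at 49.25° = 3e-06° × 111700 × cos 49.25° ≈ 0.3351 × 0.6528 = 0.21874 m.
So the lower-latitude error exceeds the higher by 0.31244 − 0.21874 = 0.093703 m.
That is 0.0937031 m = 9.3703 cm.

9.37 cm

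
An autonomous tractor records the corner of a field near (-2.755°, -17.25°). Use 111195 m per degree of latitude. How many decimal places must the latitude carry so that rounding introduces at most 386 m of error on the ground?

One degree of latitude covers 111195 m.
N decimal places → at most half a unit in the last place, 0.5 × 10⁻ᴺ° = 111195/2 × 10⁻ᴺ m.
Need 0.5 × 111195 × 10⁻ᴺ ≤ 386 → 10⁻ᴺ ≤ 6.943e-03, so N ≥ 2.16.
At 2 places the error can reach 556 m, but 3 places keeps it to 55.6 m.

3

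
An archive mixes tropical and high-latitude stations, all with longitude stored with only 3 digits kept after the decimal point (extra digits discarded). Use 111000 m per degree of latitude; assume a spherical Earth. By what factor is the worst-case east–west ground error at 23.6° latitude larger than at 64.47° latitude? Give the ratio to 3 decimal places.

Truncating at 3 decimal places can drop up to a full unit in the last place, so the longitude may be off by as much as 0.001°.
Error at 23.6° = 0.001° × 111000 × cos 23.6° ≈ 111 × 0.9164 = 101.72 m.
Error at 64.47° = 0.001° × 111000 × cos 64.47° ≈ 111 × 0.4310 = 47.839 m.
Ratio: 101.72 / 47.839 = cos 23.6° / cos 64.47° ≈ 2.1262.

2.126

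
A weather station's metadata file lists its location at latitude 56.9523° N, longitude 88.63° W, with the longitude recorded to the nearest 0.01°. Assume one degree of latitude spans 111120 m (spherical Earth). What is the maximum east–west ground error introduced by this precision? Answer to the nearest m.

303 m

Rounding to 2 decimal places leaves the longitude within ±0.005° of the true value.
Parallels shrink by cos φ, so at 56.9523° a degree of longitude is 111120 × 0.5453 ≈ 60597.9 m.
So at most 0.005° × 60597.9 ≈ 302.989 m east–west.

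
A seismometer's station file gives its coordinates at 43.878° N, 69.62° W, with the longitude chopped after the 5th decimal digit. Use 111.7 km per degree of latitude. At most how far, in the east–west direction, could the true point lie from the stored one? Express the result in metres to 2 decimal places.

0.81 metres

Truncating at 5 decimal places can drop up to a full unit in the last place, so the longitude may be off by as much as 1e-05°.
One degree of longitude at 43.878° is 111700 × cos 43.878° ≈ 111700 × 0.7208 = 80515.3 m.
East–west error: 1e-05° × 80515.3 m/° ≈ 0.805153 m.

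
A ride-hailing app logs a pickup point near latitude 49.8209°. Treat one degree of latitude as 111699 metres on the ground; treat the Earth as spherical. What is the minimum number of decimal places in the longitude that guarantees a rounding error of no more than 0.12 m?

At 49.8209° one degree of longitude covers 111699 × cos 49.8209° ≈ 111699 × 0.6452 ≈ 72065.9 m.
With N decimal places the half-ulp bound is 0.5·10⁻ᴺ°, or 0.5·10⁻ᴺ × 72065.9 m on the ground.
Setting 36032.9 × 10⁻ᴺ ≤ 0.12 gives 10ᴺ ≥ 3.003e+05, i.e. N ≥ 5.48.
At 5 places the error can reach 0.36 m, but 6 places keeps it to 0.036 m.

6 decimal places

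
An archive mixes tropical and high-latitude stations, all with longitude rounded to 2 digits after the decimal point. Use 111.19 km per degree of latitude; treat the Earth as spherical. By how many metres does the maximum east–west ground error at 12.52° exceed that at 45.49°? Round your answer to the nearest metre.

153 metres

Rounding to 2 decimal places leaves the longitude within ±0.005° of the true value.
At 12.52°: 0.005° × 111190 × cos 12.52° = 0.005 × 111190 × 0.9762 ≈ 542.73 m.
Error at 45.49° = 0.005° × 111190 × cos 45.49° ≈ 555.95 × 0.7010 = 389.74 m.
So the lower-latitude error exceeds the higher by 542.73 − 389.74 = 152.99 m.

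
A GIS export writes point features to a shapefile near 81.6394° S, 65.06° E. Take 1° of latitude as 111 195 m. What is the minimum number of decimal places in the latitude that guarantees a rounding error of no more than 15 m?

4 decimal places

One degree of latitude covers 111195 m.
Rounding to N decimal places gives at most 0.5 × 10⁻ᴺ degrees of error, i.e. 0.5 × 10⁻ᴺ × 111195 m.
Need 0.5 × 111195 × 10⁻ᴺ ≤ 15 → 10⁻ᴺ ≤ 2.698e-04, so N ≥ 3.57.
N = 3 would give 55.6 m (too coarse); N = 4 gives 5.56 m ≤ 15 m.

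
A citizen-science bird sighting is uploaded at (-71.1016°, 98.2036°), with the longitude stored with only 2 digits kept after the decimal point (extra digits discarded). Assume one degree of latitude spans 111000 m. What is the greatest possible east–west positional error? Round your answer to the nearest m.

Truncating at 2 decimal places can drop up to a full unit in the last place, so the longitude may be off by as much as 0.01°.
One degree of longitude at 71.1016° is 111000 × cos 71.1016° ≈ 111000 × 0.3239 = 35951.9 m.
East–west error: 0.01° × 35951.9 m/° ≈ 359.519 m.

360 m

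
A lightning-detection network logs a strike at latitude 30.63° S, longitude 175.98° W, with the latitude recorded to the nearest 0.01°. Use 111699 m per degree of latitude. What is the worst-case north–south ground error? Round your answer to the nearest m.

Rounding to 2 decimal places leaves the latitude within ±0.005° of the true value.
So the N–S error is at most 0.005 × 111699 = 558.495 m.

558 m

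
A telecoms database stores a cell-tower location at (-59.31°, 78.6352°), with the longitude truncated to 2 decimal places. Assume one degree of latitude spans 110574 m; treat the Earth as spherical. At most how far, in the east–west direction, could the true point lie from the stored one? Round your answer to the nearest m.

564 m

Truncating at 2 decimal places can drop up to a full unit in the last place, so the longitude may be off by as much as 0.01°.
One degree of longitude at 59.31° is 110574 × cos 59.31° ≈ 110574 × 0.5104 = 56436.2 m.
So at most 0.01° × 56436.2 ≈ 564.362 m east–west.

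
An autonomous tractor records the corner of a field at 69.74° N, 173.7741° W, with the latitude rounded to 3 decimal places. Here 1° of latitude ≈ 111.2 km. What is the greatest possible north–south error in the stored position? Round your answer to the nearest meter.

56 meters

Rounding to 3 decimal places leaves the latitude within ±0.0005° of the true value.
So the N–S error is at most 0.0005 × 111200 = 55.6 m.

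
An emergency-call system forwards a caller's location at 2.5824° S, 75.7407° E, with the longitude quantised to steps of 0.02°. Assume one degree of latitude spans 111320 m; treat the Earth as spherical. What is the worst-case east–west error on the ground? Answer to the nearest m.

1112 m

With a 0.02° grid the true value lies within half a step, ±0.02°/2 = ±0.01°, of the stored one.
One degree of longitude at 2.5824° is 111320 × cos 2.5824° ≈ 111320 × 0.9990 = 111207 m.
Maximum E–W displacement: 0.01 × 111207 = 1112.07 m.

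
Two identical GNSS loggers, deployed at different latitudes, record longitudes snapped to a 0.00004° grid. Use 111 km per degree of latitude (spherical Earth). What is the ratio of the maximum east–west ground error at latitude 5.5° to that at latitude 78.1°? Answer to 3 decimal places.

4.827

With a 0.00004° grid the true value lies within half a step, ±0.00004°/2 = ±2e-05°, of the stored one.
Error at 5.5° = 2e-05° × 111000 × cos 5.5° ≈ 2.22 × 0.9954 = 2.2098 m.
At 78.1°: 2e-05° × 111000 × cos 78.1° = 2e-05 × 111000 × 0.2062 ≈ 0.45777 m.
Ratio: 2.2098 / 0.45777 = cos 5.5° / cos 78.1° ≈ 4.8272.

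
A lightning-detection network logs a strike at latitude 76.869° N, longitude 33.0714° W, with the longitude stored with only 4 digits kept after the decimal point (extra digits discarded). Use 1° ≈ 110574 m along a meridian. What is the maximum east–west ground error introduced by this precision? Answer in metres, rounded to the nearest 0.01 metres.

2.51 metres

Truncating at 4 decimal places can drop up to a full unit in the last place, so the longitude may be off by as much as 0.0001°.
One degree of longitude at 76.869° is 110574 × cos 76.869° ≈ 110574 × 0.2272 = 25120 m.
So at most 0.0001° × 25120 ≈ 2.512 m east–west.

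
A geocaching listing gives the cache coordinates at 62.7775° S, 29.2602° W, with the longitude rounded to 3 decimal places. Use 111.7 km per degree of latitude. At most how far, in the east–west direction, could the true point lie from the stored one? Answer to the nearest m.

Rounding to 3 decimal places leaves the longitude within ±0.0005° of the true value.
One degree of longitude at 62.7775° is 111700 × cos 62.7775° ≈ 111700 × 0.4574 = 51096.8 m.
East–west error: 0.0005° × 51096.8 m/° ≈ 25.5484 m.

26 m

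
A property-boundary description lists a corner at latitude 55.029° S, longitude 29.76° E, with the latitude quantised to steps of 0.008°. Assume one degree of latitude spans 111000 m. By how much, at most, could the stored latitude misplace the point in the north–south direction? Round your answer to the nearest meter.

444 meters

With a 0.008° grid the true value lies within half a step, ±0.008°/2 = ±0.004°, of the stored one.
North–south distance: 0.004° × 111000 m/° = 444 m.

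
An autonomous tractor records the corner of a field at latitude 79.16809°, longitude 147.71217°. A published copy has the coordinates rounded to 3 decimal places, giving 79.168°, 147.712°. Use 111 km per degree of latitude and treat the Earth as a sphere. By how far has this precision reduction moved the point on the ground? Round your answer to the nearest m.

11 m

Δlat = 79.16809 − 79.168 = +0.00009°; Δlon = 147.71217 − 147.712 = +0.00017°.
N–S: 0.00009° × 111000 m/° = 9.99 m.
East–west at this latitude: 0.00017° × 111000 × cos 79.168° ≈ 0.00017 × 20860.2 = 3.54624 m.
Hypotenuse of the two orthogonal shifts: √(9.99² + 3.54624²) = 10.6007 m.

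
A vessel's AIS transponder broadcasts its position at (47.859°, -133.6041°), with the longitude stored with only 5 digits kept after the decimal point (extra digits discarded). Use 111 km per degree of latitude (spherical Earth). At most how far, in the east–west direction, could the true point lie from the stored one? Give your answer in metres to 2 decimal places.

Truncating at 5 decimal places can drop up to a full unit in the last place, so the longitude may be off by as much as 1e-05°.
At latitude 47.859° a degree of longitude spans 111000 m × cos 47.859° = 111000 × 0.6710 ≈ 74476.3 m.
So at most 1e-05° × 74476.3 ≈ 0.744763 m east–west.

0.74 metres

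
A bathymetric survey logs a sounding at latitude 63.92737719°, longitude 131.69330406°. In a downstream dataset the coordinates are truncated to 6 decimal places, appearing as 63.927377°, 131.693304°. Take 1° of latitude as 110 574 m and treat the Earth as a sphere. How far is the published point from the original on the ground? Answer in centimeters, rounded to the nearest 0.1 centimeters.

Δlat = 63.92737719 − 63.927377 = +0.00000019°; Δlon = 131.69330406 − 131.693304 = +0.00000006°.
N–S: 0.00000019° × 110574 m/° = 0.0210091 m.
East–west at this latitude: 0.00000006° × 110574 × cos 63.9274° ≈ 0.00000006 × 48598.4 = 0.0029159 m.
Combined displacement = (0.0210091² + 0.0029159²)^½ ≈ 0.0212104 m.
That is 0.0212104 m = 2.121 cm.

2.1 centimeters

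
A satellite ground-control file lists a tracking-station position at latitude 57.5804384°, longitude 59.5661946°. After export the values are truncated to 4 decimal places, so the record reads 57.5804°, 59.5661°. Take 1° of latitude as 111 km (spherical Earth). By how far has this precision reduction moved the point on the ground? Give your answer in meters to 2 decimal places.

7.06 meters

The latitude changed by +0.0000384° and the longitude by +0.0000946°.
N–S: 0.0000384° × 111000 m/° = 4.2624 m.
E–W at 57.5804°: 0.0000946° × 111000 × cos 57.5804° = 0.0000946 × 111000 × 0.5361 ≈ 5.62954 m.
Hypotenuse of the two orthogonal shifts: √(4.2624² + 5.62954²) = 7.06114 m.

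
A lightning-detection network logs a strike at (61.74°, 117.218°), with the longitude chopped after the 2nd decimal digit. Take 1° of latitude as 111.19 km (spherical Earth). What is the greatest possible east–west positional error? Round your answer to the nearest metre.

526 metres

Truncating at 2 decimal places can drop up to a full unit in the last place, so the longitude may be off by as much as 0.01°.
Parallels shrink by cos φ, so at 61.74° a degree of longitude is 111190 × 0.4735 ≈ 52645.5 m.
So at most 0.01° × 52645.5 ≈ 526.455 m east–west.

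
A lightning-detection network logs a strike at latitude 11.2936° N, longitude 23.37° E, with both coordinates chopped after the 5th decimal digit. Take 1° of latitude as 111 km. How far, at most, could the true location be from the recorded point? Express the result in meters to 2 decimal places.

Truncating at 5 decimal places can drop up to a full unit in the last place, so each coordinate may be off by as much as 1e-05°.
North–south component: 1e-05° × 111000 = 1.11 m.
East–west component at 11.2936°: 1e-05° × 111000 × cos 11.2936° ≈ 1e-05 × 108851 ≈ 1.08851 m.
Worst case both components are at the extreme and orthogonal: √(1.11² + 1.08851²) ≈ 1.55465 m.

1.55 meters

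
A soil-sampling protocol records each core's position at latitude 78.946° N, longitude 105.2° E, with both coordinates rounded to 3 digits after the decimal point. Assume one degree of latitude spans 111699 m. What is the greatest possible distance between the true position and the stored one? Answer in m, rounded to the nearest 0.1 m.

Rounding to 3 decimal places leaves each coordinate within ±0.0005° of the true value.
N–S: 0.0005° × 111699 m/° = 55.8495 m.
Longitude error → 0.0005 × 111699 × cos 78.946° = 0.0005 × 111699 × 0.1917 ≈ 10.7083 m.
Worst case both components are at the extreme and orthogonal: √(55.8495² + 10.7083²) ≈ 56.8668 m.

56.9 m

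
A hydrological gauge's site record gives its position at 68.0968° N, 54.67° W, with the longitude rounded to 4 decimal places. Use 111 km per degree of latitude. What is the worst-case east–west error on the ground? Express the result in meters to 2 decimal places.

Rounding to 4 decimal places leaves the longitude within ±5e-05° of the true value.
One degree of longitude at 68.0968° is 111000 × cos 68.0968° ≈ 111000 × 0.3730 = 41407.4 m.
East–west error: 5e-05° × 41407.4 m/° ≈ 2.07037 m.

2.07 meters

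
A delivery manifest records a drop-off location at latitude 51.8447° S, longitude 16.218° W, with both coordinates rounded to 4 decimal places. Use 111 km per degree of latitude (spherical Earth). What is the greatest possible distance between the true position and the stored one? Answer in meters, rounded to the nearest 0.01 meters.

6.52 meters

Rounding to 4 decimal places leaves each coordinate within ±5e-05° of the true value.
N–S: 5e-05° × 111000 m/° = 5.55 m.
East–west component at 51.8447°: 5e-05° × 111000 × cos 51.8447° ≈ 5e-05 × 68575.3 ≈ 3.42876 m.
The two errors are perpendicular, so the maximum displacement is √(5.55² + 3.42876²) ≈ 6.52372 m.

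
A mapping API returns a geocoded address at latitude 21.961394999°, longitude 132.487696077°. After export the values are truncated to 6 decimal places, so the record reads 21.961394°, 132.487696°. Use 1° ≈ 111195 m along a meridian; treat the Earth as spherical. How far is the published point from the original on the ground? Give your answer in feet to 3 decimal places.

Δlat = 21.961394999 − 21.961394 = +0.000000999°; Δlon = 132.487696077 − 132.487696 = +0.000000077°.
N–S: 0.000000999° × 111195 m/° = 0.111084 m.
East–west at this latitude: 0.000000077° × 111195 × cos 21.9614° ≈ 0.000000077 × 103126 = 0.00794072 m.
Combined displacement = (0.111084² + 0.00794072²)^½ ≈ 0.111367 m.
Converting: 0.111367 m × 3.2808 ft/m ≈ 0.36538 ft.

0.365 feet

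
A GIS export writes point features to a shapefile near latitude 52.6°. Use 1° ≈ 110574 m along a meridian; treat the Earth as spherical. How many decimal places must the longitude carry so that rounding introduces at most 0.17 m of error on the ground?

6 decimal places

At 52.6° one degree of longitude covers 110574 × cos 52.6° ≈ 110574 × 0.6074 ≈ 67160 m.
Rounding to N decimal places gives at most 0.5 × 10⁻ᴺ degrees of error, i.e. 0.5 × 10⁻ᴺ × 67160 m.
Setting 33580 × 10⁻ᴺ ≤ 0.17 gives 10ᴺ ≥ 1.975e+05, i.e. N ≥ 5.30.
So 6 decimal places suffice (0.0336 m); 5 would allow up to 0.336 m.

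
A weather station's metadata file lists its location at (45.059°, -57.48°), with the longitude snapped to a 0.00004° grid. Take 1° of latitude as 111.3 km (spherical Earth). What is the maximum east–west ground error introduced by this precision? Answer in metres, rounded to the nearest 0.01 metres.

1.57 metres

With a 0.00004° grid the true value lies within half a step, ±0.00004°/2 = ±2e-05°, of the stored one.
Parallels shrink by cos φ, so at 45.059° a degree of longitude is 111300 × 0.7064 ≈ 78619.9 m.
East–west error: 2e-05° × 78619.9 m/° ≈ 1.5724 m.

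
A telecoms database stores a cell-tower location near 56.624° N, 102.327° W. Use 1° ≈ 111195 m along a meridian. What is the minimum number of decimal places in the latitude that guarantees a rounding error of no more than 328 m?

3 decimal places

One degree of latitude covers 111195 m.
With N decimal places the half-ulp bound is 0.5·10⁻ᴺ°, or 0.5·10⁻ᴺ × 111195 m on the ground.
Need 0.5 × 111195 × 10⁻ᴺ ≤ 328 → 10⁻ᴺ ≤ 5.900e-03, so N ≥ 2.23.
So 3 decimal places suffice (55.6 m); 2 would allow up to 556 m.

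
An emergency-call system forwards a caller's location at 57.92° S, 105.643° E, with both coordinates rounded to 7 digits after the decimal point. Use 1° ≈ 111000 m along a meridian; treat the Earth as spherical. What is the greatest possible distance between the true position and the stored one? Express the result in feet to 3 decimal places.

0.021 feet

Rounding to 7 decimal places leaves each coordinate within ±5e-08° of the true value.
N–S: 5e-08° × 111000 m/° = 0.00555 m.
E–W at 57.92°: 5e-08° × 111000 × cos 57.92° = 5e-08 × 111000 × 0.5311 ≈ 0.00294762 m.
Combining orthogonally: (0.00555² + 0.00294762²)^½ ≈ 0.00628418 m.
Converting: 0.00628418 m × 3.2808 ft/m ≈ 0.020617 ft.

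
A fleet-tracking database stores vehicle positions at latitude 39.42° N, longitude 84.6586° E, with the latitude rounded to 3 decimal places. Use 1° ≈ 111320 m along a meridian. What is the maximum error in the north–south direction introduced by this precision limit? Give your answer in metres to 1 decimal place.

55.7 metres

Rounding to 3 decimal places leaves the latitude within ±0.0005° of the true value.
North–south distance: 0.0005° × 111320 m/° = 55.66 m.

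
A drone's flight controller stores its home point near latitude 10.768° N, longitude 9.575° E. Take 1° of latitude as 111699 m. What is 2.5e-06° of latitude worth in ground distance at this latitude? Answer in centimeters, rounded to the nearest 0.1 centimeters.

Along a meridian 2.5e-06° is 2.5e-06 × 111699 = 0.279247 m.
That is 0.279247 m = 27.925 cm.

27.9 centimeters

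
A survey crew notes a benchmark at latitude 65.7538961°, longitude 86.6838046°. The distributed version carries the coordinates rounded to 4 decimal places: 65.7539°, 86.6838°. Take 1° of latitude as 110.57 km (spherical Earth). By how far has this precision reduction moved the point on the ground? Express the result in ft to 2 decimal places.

1.57 ft

The latitude changed by -0.0000039° and the longitude by +0.0000046°.
N–S: -0.0000039° × 110570 m/° = -0.431223 m.
East–west at this latitude: 0.0000046° × 110570 × cos 65.7539° ≈ 0.0000046 × 45406.3 = 0.208869 m.
Combined displacement = (0.431223² + 0.208869²)^½ ≈ 0.479145 m.
In feet: 0.479145 m ÷ 0.3048 ≈ 1.572 ft.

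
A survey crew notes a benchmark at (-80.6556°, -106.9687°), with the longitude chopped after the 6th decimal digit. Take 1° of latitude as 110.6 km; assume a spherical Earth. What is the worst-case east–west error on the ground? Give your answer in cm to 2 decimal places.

1.80 cm

Truncating at 6 decimal places can drop up to a full unit in the last place, so the longitude may be off by as much as 1e-06°.
At latitude 80.6556° a degree of longitude spans 110600 m × cos 80.6556° = 110600 × 0.1624 ≈ 17958 m.
So at most 1e-06° × 17958 ≈ 0.017958 m east–west.
That is 0.017958 m = 1.7958 cm.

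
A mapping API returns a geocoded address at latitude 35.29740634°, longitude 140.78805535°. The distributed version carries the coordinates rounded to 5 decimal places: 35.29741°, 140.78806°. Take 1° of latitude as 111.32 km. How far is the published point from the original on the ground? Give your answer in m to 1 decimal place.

0.6 m

The latitude changed by -0.00000366° and the longitude by -0.00000465°.
N–S: -0.00000366° × 111320 m/° = -0.407431 m.
E–W at 35.2974°: -0.00000465° × 111320 × cos 35.2974° = -0.00000465 × 111320 × 0.8162 ≈ -0.422477 m.
Distance: √(0.407431² + 0.422477²) ≈ 0.58693 m.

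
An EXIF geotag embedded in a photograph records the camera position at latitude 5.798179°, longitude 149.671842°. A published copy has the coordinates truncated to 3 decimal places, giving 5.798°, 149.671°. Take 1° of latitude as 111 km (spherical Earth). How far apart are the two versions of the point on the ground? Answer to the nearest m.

95 m

The latitude changed by +0.000179° and the longitude by +0.000842°.
North–south shift: 0.000179 × 111000 = 19.869 m.
East–west at this latitude: 0.000842° × 111000 × cos 5.798° ≈ 0.000842 × 110432 = 92.9839 m.
Distance: √(19.869² + 92.9839²) ≈ 95.083 m.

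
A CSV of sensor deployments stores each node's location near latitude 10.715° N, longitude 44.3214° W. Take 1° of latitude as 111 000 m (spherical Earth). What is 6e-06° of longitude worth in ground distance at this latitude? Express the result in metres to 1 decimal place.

6e-06° of longitude at 10.715° is 6e-06 × 111000 × cos 10.715° ≈ 6e-06 × 109065 = 0.654388 m.

0.7 metres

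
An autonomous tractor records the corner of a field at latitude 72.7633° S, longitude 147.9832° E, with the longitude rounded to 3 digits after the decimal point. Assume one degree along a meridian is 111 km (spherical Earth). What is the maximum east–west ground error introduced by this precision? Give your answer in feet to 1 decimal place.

54.0 feet

Rounding to 3 decimal places leaves the longitude within ±0.0005° of the true value.
At latitude 72.7633° a degree of longitude spans 111000 m × cos 72.7633° = 111000 × 0.2963 ≈ 32891.5 m.
Maximum E–W displacement: 0.0005 × 32891.5 = 16.4458 m.
Converting: 16.4458 m × 3.2808 ft/m ≈ 53.956 ft.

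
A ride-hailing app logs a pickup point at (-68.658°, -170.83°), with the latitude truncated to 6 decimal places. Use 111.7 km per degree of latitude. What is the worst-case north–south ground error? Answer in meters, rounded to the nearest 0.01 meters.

0.11 meters

Truncating at 6 decimal places can drop up to a full unit in the last place, so the latitude may be off by as much as 1e-06°.
North–south distance: 1e-06° × 111700 m/° = 0.1117 m.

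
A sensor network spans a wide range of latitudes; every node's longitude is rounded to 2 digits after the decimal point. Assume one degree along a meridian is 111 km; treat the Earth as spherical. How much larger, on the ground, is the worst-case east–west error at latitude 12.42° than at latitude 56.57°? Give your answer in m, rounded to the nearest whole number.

236 m

Rounding to 2 decimal places leaves the longitude within ±0.005° of the true value.
At 12.42°: 0.005° × 111000 × cos 12.42° = 0.005 × 111000 × 0.9766 ≈ 542.01 m.
Error at 56.57° = 0.005° × 111000 × cos 56.57° ≈ 555 × 0.5509 = 305.76 m.
So the lower-latitude error exceeds the higher by 542.01 − 305.76 = 236.25 m.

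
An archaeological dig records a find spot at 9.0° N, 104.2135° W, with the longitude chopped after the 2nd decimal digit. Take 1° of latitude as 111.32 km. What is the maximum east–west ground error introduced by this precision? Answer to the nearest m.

Truncating at 2 decimal places can drop up to a full unit in the last place, so the longitude may be off by as much as 0.01°.
Parallels shrink by cos φ, so at 9° a degree of longitude is 111320 × 0.9877 ≈ 109949 m.
So at most 0.01° × 109949 ≈ 1099.49 m east–west.

1099 m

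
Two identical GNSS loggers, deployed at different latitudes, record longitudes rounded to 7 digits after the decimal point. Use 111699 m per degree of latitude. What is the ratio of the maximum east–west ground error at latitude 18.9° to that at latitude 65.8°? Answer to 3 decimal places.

Rounding to 7 decimal places leaves the longitude within ±5e-08° of the true value.
Error at 18.9° = 5e-08° × 111699 × cos 18.9° ≈ 0.0055849 × 0.9461 = 0.0052838 m.
At 65.8°: 5e-08° × 111699 × cos 65.8° = 5e-08 × 111699 × 0.4099 ≈ 0.0022894 m.
The ratio reduces to cos 18.9° / cos 65.8° = 0.9461/0.4099 ≈ 2.3080.

2.308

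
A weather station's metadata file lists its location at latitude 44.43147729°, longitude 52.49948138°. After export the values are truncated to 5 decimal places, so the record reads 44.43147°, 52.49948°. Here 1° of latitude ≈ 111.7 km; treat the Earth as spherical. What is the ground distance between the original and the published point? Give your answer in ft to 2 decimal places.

2.70 ft

Δlat = 44.43147729 − 44.43147 = +0.00000729°; Δlon = 52.49948138 − 52.49948 = +0.00000138°.
N–S: 0.00000729° × 111700 m/° = 0.814293 m.
E–W at 44.4315°: 0.00000138° × 111700 × cos 44.4315° = 0.00000138 × 111700 × 0.7141 ≈ 0.110074 m.
Hypotenuse of the two orthogonal shifts: √(0.814293² + 0.110074²) = 0.821699 m.
In feet: 0.821699 m ÷ 0.3048 ≈ 2.6959 ft.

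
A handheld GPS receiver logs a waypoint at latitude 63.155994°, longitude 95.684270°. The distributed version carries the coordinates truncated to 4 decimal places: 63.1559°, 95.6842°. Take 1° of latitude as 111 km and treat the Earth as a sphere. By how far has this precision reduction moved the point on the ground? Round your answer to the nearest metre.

The latitude changed by +0.000094° and the longitude by +0.000070°.
N–S: 0.000094° × 111000 m/° = 10.434 m.
East–west at this latitude: 0.000070° × 111000 × cos 63.1559° ≈ 0.000070 × 50123.7 = 3.50866 m.
Hypotenuse of the two orthogonal shifts: √(10.434² + 3.50866²) = 11.0081 m.

11 metres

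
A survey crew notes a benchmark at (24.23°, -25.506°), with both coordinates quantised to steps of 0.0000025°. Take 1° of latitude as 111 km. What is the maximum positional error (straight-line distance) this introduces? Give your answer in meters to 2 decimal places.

0.19 meters

With a 0.0000025° grid the true value lies within half a step, ±0.0000025°/2 = ±1.25e-06°, of the stored one.
North–south component: 1.25e-06° × 111000 = 0.13875 m.
Longitude error → 1.25e-06 × 111000 × cos 24.23° = 1.25e-06 × 111000 × 0.9119 ≈ 0.126527 m.
Combining orthogonally: (0.13875² + 0.126527²)^½ ≈ 0.187778 m.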